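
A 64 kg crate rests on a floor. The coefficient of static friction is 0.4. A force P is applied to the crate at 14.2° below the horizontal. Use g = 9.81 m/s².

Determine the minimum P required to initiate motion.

N = m g + P sin α (the push presses the crate into the floor).
At impending slip, P cos α = μ_s N = μ_s (m g + P sin α).
Solving: P (cos α − μ_s sin α) = μ_s m g → P = 0.4×628/(cos 14.2° − 0.4 sin 14.2°) = 251/0.8713 = 288 N.

P ≈ 288 N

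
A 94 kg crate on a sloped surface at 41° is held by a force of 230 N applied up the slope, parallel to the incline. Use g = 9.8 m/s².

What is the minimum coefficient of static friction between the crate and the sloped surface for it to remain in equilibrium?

μ_s,min ≈ 0.538

N = m g cos θ = 695.2 N.
Friction must make up the shortfall along the incline: f = m g sin θ − P = 604.4 − 230 = 374.4 N.
At the threshold f = μ_s N, so μ_s,min = 374.4/695.2 = 0.538.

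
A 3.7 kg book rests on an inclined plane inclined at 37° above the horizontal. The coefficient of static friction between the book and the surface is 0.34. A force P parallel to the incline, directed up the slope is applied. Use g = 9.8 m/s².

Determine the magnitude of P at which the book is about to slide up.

At impending motion up the slope, friction acts down-slope at its limit: f = μ_s N.
P is parallel to the surface, so N = m g cos θ = 29 N.
Along the incline: P = m g sin θ + μ_s N = 21.8 + 0.34×29 = 31.7 N.

P ≈ 31.7 N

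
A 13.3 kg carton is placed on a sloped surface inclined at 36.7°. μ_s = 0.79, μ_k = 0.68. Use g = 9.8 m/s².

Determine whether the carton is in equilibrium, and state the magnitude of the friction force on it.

N = m g cos θ = 105 N.
Down-slope weight component: m g sin θ = 77.9 N.
μ_s N = 82.6 N.
77.9 ≤ 82.6 N, so it stays put; friction = 77.9 N.

f ≈ 77.9 N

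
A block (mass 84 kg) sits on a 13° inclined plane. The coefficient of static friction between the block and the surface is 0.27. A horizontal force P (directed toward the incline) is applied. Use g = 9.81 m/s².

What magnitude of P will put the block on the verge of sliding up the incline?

P ≈ 440 N

At impending motion up the slope, friction acts down-slope at its limit: f = μ_s N.
Perpendicular to the incline: N = m g cos θ + P sin θ.
Along the incline: P cos θ = m g sin θ + μ_s N = m g sin θ + μ_s (m g cos θ + P sin θ).
Solving, P (cos θ − μ_s sin θ) = m g (sin θ + μ_s cos θ), so P = 84×9.81×(sin 13° + 0.27 cos 13°)/(cos 13° − 0.27 sin 13°) = 824×0.488/0.9136 = 440 N.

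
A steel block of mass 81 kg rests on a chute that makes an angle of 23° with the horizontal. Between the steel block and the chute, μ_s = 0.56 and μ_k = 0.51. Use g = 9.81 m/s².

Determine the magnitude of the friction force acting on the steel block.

f ≈ 310 N (up the incline)

Perpendicular to the surface, N = m g cos θ = 81·9.81·cos 23° = 731.4 N.
For equilibrium along the incline, friction must balance the weight component: f = m g sin θ = 310.5 N up the slope.
Static friction can supply at most μ_s N = 409.6 N.
Since |310.5| ≤ 409.6 N, static friction is sufficient; f equals the required value, not μ_s N.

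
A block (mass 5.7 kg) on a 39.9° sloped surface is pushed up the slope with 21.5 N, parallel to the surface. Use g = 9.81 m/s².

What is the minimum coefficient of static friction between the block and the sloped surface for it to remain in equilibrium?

μ_s,min ≈ 0.335

N = m g cos θ = 42.9 N.
Friction must make up the shortfall along the incline: f = m g sin θ − P = 35.87 − 21.5 = 14.37 N.
At the threshold f = μ_s N, so μ_s,min = 14.37/42.9 = 0.335.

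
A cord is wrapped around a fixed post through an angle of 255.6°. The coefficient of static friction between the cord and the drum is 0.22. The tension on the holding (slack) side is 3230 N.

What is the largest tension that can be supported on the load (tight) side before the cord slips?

At impending slip the capstan equation gives T₂/T₁ = e^{μβ} with β in radians.
β = 255.6° × π/180 = 4.461 rad.
e^{μβ} = e^{0.22×4.461} = 2.668.
T₂ = T₁ · e^{μβ} = 3230 × 2.668 = 8620 N.

T_max ≈ 8620 N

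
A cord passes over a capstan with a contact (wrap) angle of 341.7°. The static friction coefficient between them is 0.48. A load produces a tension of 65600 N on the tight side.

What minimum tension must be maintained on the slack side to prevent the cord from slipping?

Capstan equation at impending slip: T_tight/T_slack = e^{μβ}.
β = 341.7° = 5.964 rad; e^{μβ} = e^{0.48×5.964} = 17.51.
T_slack = T_tight / e^{μβ} = 65600 / 17.51 = 3750 N.

T_min ≈ 3750 N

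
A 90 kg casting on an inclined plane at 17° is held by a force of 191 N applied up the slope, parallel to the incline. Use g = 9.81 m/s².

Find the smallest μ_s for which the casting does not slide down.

N = m g cos θ = 844.3 N.
Friction must make up the shortfall along the incline: f = m g sin θ − P = 258.1 − 191 = 67.13 N.
At the threshold f = μ_s N, so μ_s,min = 67.13/844.3 = 0.0795.

μ_s,min ≈ 0.0795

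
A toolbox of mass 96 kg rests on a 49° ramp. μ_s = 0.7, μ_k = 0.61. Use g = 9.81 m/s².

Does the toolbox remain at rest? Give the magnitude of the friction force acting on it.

f ≈ 377 N

N = m g cos θ = 618 N.
Down-slope weight component: m g sin θ = 711 N.
μ_s N = 432 N.
711 > 432 N, so it slides; kinetic friction f = μ_k N = 0.61×618 = 377 N.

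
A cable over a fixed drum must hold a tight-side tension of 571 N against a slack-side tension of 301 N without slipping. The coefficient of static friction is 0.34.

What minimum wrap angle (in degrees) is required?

T₂/T₁ = e^{μβ} → β = ln(T₂/T₁)/μ.
β = ln(571/301)/0.34 = 0.6403/0.34 = 1.883 rad.
In degrees: β = 1.883 × 180/π = 108°.

β_min ≈ 108°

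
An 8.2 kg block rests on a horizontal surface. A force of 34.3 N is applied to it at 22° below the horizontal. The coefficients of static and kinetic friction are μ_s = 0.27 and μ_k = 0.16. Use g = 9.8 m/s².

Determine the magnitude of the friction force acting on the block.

f ≈ 14.9 N

N = m g + P sin α = 80.36 + 34.3×sin 22° = 93.21 N.
The horizontal driving force is P cos α = 31.8 N, so equilibrium needs friction f = 31.8 N.
μ_s N = 0.27 × 93.21 = 25.17 N.
The required friction exceeds μ_s N, so the block moves and f = μ_k N = 14.9 N.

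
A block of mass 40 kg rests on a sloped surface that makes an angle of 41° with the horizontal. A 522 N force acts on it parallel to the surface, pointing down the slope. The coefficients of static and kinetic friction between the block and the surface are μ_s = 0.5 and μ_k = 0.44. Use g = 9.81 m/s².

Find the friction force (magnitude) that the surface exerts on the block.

The normal reaction is N = m g cos θ = 296.1 N.
For equilibrium along the incline the friction force must supply f = m g sin θ + P = 257.4 + 522 = 779.4 N (positive meaning up-slope).
Static friction can supply at most μ_s N = 148.1 N.
|779.4| exceeds 148.1 N, so the block slips down-slope; friction is kinetic, f = μ_k N = 0.44×296.1 = 130 N.

f ≈ 130 N (up the incline)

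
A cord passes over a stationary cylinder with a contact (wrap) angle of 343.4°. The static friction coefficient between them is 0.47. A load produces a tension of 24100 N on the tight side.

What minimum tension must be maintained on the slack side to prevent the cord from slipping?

Capstan equation at impending slip: T_tight/T_slack = e^{μβ}.
β = 343.4° = 5.993 rad; e^{μβ} = e^{0.47×5.993} = 16.73.
T_slack = T_tight / e^{μβ} = 24100 / 16.73 = 1440 N.

T_min ≈ 1440 N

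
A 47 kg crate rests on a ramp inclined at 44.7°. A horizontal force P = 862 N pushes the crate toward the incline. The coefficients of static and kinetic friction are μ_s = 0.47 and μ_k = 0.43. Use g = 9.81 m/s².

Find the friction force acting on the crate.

f ≈ 288 N (down the incline)

Normal direction: N = m g cos θ + P sin θ = 934.1 N.
Parallel to the incline: P cos θ − m g sin θ = 612.7 − 324.3 = 288.4 N; the friction needed to balance this is 288.4 N acting down the slope.
Maximum static friction: μ_s N = 0.47 × 934.1 = 439 N.
Since 288.4 N is within the 439 N limit, the crate stays put and friction is exactly 288 N.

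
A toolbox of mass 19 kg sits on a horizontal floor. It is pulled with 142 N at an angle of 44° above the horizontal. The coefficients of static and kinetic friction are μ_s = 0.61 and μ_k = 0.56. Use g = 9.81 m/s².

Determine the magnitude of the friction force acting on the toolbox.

The vertical component of P reduces the normal force: N = m g − P sin α = 186.4 − 98.64 = 87.75 N.
Horizontally, friction must balance P cos α = 102.1 N.
μ_s N = 0.61 × 87.75 = 53.53 N.
102.1 > 53.53 N → the toolbox slides; f = μ_k N = 0.56×87.75 = 49.1 N.

f ≈ 49.1 N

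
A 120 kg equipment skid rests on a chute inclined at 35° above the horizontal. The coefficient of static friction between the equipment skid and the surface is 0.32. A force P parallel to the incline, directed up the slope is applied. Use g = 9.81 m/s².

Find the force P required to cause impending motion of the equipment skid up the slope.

P ≈ 984 N

At impending motion up the slope, friction acts down-slope at its limit: f = μ_s N.
P is parallel to the surface, so N = m g cos θ = 964 N.
Along the incline: P = m g sin θ + μ_s N = 675 + 0.32×964 = 984 N.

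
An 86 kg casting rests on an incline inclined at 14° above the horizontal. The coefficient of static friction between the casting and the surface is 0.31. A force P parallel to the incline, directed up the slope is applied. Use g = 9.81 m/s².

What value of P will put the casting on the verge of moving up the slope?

At impending motion up the slope, friction acts down-slope at its limit: f = μ_s N.
P is parallel to the surface, so N = m g cos θ = 819 N.
Along the incline: P = m g sin θ + μ_s N = 204 + 0.31×819 = 458 N.

P ≈ 458 N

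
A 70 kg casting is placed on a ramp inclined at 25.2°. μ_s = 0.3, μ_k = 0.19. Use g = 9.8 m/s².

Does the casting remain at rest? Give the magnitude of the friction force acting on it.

N = m g cos θ = 621 N.
Down-slope weight component: m g sin θ = 292 N.
μ_s N = 186 N.
292 > 186 N, so it slides; kinetic friction f = μ_k N = 0.19×621 = 118 N.

f ≈ 118 N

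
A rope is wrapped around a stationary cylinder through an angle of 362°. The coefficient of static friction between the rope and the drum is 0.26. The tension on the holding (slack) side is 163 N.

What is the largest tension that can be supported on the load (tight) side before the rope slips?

T_max ≈ 843 N

At impending slip the capstan equation gives T₂/T₁ = e^{μβ} with β in radians.
β = 362° × π/180 = 6.318 rad.
e^{μβ} = e^{0.26×6.318} = 5.169.
T₂ = T₁ · e^{μβ} = 163 × 5.169 = 843 N.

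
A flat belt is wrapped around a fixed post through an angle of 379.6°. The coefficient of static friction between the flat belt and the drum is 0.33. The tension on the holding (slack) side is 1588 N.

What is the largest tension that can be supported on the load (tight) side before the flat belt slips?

At impending slip the capstan equation gives T₂/T₁ = e^{μβ} with β in radians.
β = 379.6° × π/180 = 6.625 rad.
e^{μβ} = e^{0.33×6.625} = 8.903.
T₂ = T₁ · e^{μβ} = 1588 × 8.903 = 14100 N.

T_max ≈ 14100 N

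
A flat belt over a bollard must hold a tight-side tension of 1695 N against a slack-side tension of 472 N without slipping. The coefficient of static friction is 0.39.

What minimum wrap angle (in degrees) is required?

T₂/T₁ = e^{μβ} → β = ln(T₂/T₁)/μ.
β = ln(1695/472)/0.39 = 1.278/0.39 = 3.278 rad.
In degrees: β = 3.278 × 180/π = 188°.

β_min ≈ 188°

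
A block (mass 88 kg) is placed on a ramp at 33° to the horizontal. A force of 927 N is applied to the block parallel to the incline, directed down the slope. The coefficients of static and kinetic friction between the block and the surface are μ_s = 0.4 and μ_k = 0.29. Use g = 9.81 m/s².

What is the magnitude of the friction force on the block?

f ≈ 210 N (up the incline)

Normal force: N = m g cos θ = 88 × 9.81 × cos 33° = 724 N.
Parallel to the incline, ΣF = 0 gives f = m g sin θ + P = 470.2 + 927 = 1397 N (up-slope positive).
Static friction can supply at most μ_s N = 289.6 N.
Since |1397| > 289.6 N, static friction cannot hold it; the block slides down the incline and kinetic friction applies: f = μ_k N = 0.29 × 724 = 210 N.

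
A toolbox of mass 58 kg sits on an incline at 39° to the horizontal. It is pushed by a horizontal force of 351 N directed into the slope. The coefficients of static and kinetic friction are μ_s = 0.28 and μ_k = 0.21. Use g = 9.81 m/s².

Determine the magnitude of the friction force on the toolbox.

Resolve perpendicular to the incline: N = m g cos θ + P sin θ = 58×9.81×cos 39° + 351×sin 39° = 663.1 N.
Along the incline, the net driving force (taking up-slope positive) is P cos θ − m g sin θ = 272.8 − 358.1 = -85.29 N, so equilibrium requires friction f = 85.29 N (up-slope).
The limit of static friction is μ_s N = 185.7 N.
Since 85.29 N is within the 185.7 N limit, the toolbox stays put and friction is exactly 85.3 N.

f ≈ 85.3 N (up the incline)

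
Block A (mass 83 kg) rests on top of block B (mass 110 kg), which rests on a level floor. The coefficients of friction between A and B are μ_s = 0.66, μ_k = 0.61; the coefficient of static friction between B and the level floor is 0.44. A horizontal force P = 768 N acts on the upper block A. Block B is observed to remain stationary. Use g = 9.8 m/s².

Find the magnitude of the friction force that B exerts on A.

Normal force at the A–B interface: N₁ = m_A g = 813.4 N.
Maximum static friction on A from B: μ_s N₁ = 0.66×813.4 = 536.8 N.
Since P = 768 N > 536.8 N, A slides on B; the A–B friction is kinetic: f₁ = μ_k N₁ = 0.61×813.4 = 496 N.
By Newton's third law B feels 496 N forward from A. With B stationary, the floor's static friction on B balances it: f₂ = 496 N (well within μ_s(m_A+m_B)g = 832.2 N).

f ≈ 496 N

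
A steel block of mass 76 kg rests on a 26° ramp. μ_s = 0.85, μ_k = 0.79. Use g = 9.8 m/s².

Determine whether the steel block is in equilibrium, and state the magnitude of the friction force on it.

f ≈ 326 N

N = m g cos θ = 669 N.
Down-slope weight component: m g sin θ = 326 N.
μ_s N = 569 N.
326 ≤ 569 N, so it stays put; friction = 326 N.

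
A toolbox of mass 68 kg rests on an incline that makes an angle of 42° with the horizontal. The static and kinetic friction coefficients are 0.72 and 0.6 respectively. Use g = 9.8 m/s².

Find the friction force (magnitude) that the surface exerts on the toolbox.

f ≈ 297 N (up the incline)

Normal force: N = m g cos θ = 68 × 9.8 × cos 42° = 495.2 N.
Along the slope the weight component is m g sin θ = 445.9 N; friction must supply exactly this, acting up-slope.
Maximum static friction available: μ_s N = 0.72 × 495.2 = 356.6 N.
|445.9| exceeds 356.6 N, so the toolbox slips down-slope; friction is kinetic, f = μ_k N = 0.6×495.2 = 297 N.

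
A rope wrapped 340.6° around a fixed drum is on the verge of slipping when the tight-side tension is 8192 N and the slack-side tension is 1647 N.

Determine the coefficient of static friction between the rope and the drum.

T₂/T₁ = e^{μβ} → μ = ln(T₂/T₁)/β.
β = 340.6° = 5.945 rad.
μ = ln(8192/1647)/5.945 = ln(4.974)/5.945 = 0.27.

μ ≈ 0.27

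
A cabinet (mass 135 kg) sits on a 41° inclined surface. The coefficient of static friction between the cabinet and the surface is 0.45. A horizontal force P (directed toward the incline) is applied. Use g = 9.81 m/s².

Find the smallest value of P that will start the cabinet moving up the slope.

At impending motion up the slope, friction acts down-slope at its limit: f = μ_s N.
Perpendicular to the incline: N = m g cos θ + P sin θ.
Along the incline: P cos θ = m g sin θ + μ_s N = m g sin θ + μ_s (m g cos θ + P sin θ).
Solving, P (cos θ − μ_s sin θ) = m g (sin θ + μ_s cos θ), so P = 135×9.81×(sin 41° + 0.45 cos 41°)/(cos 41° − 0.45 sin 41°) = 1320×0.9957/0.4595 = 2870 N.

P ≈ 2870 N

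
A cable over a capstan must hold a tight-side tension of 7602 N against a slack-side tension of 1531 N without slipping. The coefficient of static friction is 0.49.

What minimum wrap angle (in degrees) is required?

β_min ≈ 187°

T₂/T₁ = e^{μβ} → β = ln(T₂/T₁)/μ.
β = ln(7602/1531)/0.49 = 1.602/0.49 = 3.27 rad.
In degrees: β = 3.27 × 180/π = 187°.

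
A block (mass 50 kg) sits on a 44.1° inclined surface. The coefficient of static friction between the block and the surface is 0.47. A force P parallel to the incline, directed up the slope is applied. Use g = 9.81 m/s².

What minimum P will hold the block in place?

P_min ≈ 176 N

The block tends to slide down (tan θ > μ_s), so at the point of impending slip friction acts up-slope at its limit: f = μ_s N.
P is parallel to the surface, so N = m g cos θ = 352 N.
Along the incline: P + μ_s N = m g sin θ, so P = 341 − 0.47×352 = 176 N.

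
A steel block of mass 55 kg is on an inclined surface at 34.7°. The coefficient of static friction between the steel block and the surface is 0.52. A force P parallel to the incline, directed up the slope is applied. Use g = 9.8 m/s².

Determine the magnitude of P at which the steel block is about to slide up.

P ≈ 537 N

At impending motion up the slope, friction acts down-slope at its limit: f = μ_s N.
P is parallel to the surface, so N = m g cos θ = 443 N.
Along the incline: P = m g sin θ + μ_s N = 307 + 0.52×443 = 537 N.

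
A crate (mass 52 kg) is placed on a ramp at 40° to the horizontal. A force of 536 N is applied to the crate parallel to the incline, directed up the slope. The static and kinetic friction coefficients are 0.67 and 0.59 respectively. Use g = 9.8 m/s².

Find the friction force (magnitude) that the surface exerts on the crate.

f ≈ 208 N (down the incline)

Perpendicular to the surface, N = m g cos θ = 52·9.8·cos 40° = 390.4 N.
Parallel to the incline, ΣF = 0 gives f = m g sin θ − P = 327.6 − 536 = -208.4 N (up-slope positive).
Static friction can supply at most μ_s N = 261.6 N.
Since |-208.4| ≤ 261.6 N, static friction is sufficient; f equals the required value, not μ_s N.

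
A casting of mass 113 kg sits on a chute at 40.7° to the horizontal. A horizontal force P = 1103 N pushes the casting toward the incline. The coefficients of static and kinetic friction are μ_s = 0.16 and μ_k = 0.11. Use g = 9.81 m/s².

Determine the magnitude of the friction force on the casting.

Normal direction: N = m g cos θ + P sin θ = 1560 N.
Along the incline, the net driving force (taking up-slope positive) is P cos θ − m g sin θ = 836.2 − 722.9 = 113.4 N, so equilibrium requires friction f = -113.4 N (down-slope).
Maximum static friction: μ_s N = 0.16 × 1560 = 249.5 N.
Since 113.4 N is within the 249.5 N limit, the casting stays put and friction is exactly 113 N.

f ≈ 113 N (down the incline)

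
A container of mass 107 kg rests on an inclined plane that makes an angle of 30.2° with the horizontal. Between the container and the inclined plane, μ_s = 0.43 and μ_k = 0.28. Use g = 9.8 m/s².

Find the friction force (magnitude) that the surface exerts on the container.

Perpendicular to the surface, N = m g cos θ = 107·9.8·cos 30.2° = 906.3 N.
Along the slope the weight component is m g sin θ = 527.5 N; friction must supply exactly this, acting up-slope.
Maximum static friction available: μ_s N = 0.43 × 906.3 = 389.7 N.
Since |527.5| > 389.7 N, static friction cannot hold it; the container slides down the incline and kinetic friction applies: f = μ_k N = 0.28 × 906.3 = 254 N.

f ≈ 254 N (up the incline)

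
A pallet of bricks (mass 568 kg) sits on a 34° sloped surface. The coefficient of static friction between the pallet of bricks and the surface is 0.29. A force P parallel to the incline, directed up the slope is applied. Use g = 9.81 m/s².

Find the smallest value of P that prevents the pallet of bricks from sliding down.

The pallet of bricks tends to slide down (tan θ > μ_s), so at the point of impending slip friction acts up-slope at its limit: f = μ_s N.
P is parallel to the surface, so N = m g cos θ = 4620 N.
Along the incline: P + μ_s N = m g sin θ, so P = 3120 − 0.29×4620 = 1780 N.

P_min ≈ 1780 N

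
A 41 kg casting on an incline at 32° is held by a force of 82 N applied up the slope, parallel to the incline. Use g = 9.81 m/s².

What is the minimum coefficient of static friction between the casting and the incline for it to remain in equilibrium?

μ_s,min ≈ 0.384

N = m g cos θ = 341.1 N.
Friction must make up the shortfall along the incline: f = m g sin θ − P = 213.1 − 82 = 131.1 N.
At the threshold f = μ_s N, so μ_s,min = 131.1/341.1 = 0.384.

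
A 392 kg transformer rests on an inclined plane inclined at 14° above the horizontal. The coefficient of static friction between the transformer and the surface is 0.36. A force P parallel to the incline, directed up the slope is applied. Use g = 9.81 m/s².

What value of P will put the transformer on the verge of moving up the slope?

At impending motion up the slope, friction acts down-slope at its limit: f = μ_s N.
P is parallel to the surface, so N = m g cos θ = 3730 N.
Along the incline: P = m g sin θ + μ_s N = 930 + 0.36×3730 = 2270 N.

P ≈ 2270 N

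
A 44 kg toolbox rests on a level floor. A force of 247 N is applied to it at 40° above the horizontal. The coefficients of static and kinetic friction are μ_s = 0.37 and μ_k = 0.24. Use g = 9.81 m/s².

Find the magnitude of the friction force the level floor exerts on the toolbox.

f ≈ 65.5 N

Vertical equilibrium gives N = m g − P sin α = 272.9 N.
The horizontal driving force is P cos α = 189.2 N, so equilibrium needs friction f = 189.2 N.
The static-friction limit is μ_s N = 101 N.
The required friction exceeds μ_s N, so the toolbox moves and f = μ_k N = 65.5 N.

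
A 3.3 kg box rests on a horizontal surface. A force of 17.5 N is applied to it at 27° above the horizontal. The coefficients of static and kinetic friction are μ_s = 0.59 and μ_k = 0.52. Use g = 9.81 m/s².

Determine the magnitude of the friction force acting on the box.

Vertical equilibrium gives N = m g − P sin α = 24.43 N.
For equilibrium, f = P cos α = 17.5×cos 27° = 15.59 N.
The static-friction limit is μ_s N = 14.41 N.
The required friction exceeds μ_s N, so the box moves and f = μ_k N = 12.7 N.

f ≈ 12.7 N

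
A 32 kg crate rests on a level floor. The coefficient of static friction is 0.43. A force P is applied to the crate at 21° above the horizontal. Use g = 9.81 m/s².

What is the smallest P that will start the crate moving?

N = m g − P sin α (the pull lifts the crate).
At impending slip, P cos α = μ_s N = μ_s (m g − P sin α).
Solving: P (cos α + μ_s sin α) = μ_s m g → P = 0.43×314/(cos 21° + 0.43 sin 21°) = 135/1.088 = 124 N.

P ≈ 124 N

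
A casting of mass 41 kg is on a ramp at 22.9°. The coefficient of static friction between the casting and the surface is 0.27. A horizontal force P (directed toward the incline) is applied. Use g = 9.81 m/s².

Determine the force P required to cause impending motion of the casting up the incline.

At impending motion up the slope, friction acts down-slope at its limit: f = μ_s N.
Perpendicular to the incline: N = m g cos θ + P sin θ.
Along the incline: P cos θ = m g sin θ + μ_s N = m g sin θ + μ_s (m g cos θ + P sin θ).
Solving, P (cos θ − μ_s sin θ) = m g (sin θ + μ_s cos θ), so P = 41×9.81×(sin 22.9° + 0.27 cos 22.9°)/(cos 22.9° − 0.27 sin 22.9°) = 402×0.6378/0.8161 = 314 N.

P ≈ 314 N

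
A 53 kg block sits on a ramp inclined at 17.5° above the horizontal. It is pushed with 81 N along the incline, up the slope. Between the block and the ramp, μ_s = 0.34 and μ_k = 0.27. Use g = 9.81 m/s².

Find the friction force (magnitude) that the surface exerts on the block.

f ≈ 75.3 N (up the incline)

Normal force: N = m g cos θ = 53 × 9.81 × cos 17.5° = 495.9 N.
For equilibrium along the incline the friction force must supply f = m g sin θ − P = 156.3 − 81 = 75.35 N (positive meaning up-slope).
Static friction can supply at most μ_s N = 168.6 N.
Since |75.35| ≤ 168.6 N, the block remains in static equilibrium and friction takes exactly the required value.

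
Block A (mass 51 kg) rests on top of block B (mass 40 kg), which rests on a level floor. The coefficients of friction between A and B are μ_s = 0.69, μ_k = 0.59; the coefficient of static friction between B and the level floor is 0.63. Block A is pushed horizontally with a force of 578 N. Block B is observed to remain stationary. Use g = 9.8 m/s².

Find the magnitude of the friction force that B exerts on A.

Between the blocks, N₁ = m_A g = 499.8 N.
Maximum static friction on A from B: μ_s N₁ = 0.69×499.8 = 344.9 N.
P = 578 N exceeds that limit, so A slips over B and the interface friction becomes kinetic: f₁ = μ_k N₁ = 0.59×499.8 = 295 N.
B experiences an equal 295 N forward from A (third law). B is in equilibrium, so the floor supplies f₂ = 295 N of static friction (limit μ_s(m_A+m_B)g = 561.8 N, not exceeded).

f ≈ 295 N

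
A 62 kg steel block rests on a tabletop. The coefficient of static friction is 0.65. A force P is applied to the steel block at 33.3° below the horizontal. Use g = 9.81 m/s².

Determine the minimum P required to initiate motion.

P ≈ 825 N

N = m g + P sin α (the push presses the steel block into the tabletop).
At impending slip, P cos α = μ_s N = μ_s (m g + P sin α).
Solving: P (cos α − μ_s sin α) = μ_s m g → P = 0.65×608/(cos 33.3° − 0.65 sin 33.3°) = 395/0.4789 = 825 N.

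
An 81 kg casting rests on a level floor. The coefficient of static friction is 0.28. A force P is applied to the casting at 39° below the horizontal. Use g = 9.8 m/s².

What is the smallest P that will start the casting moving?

N = m g + P sin α (the push presses the casting into the level floor).
At impending slip, P cos α = μ_s N = μ_s (m g + P sin α).
Solving: P (cos α − μ_s sin α) = μ_s m g → P = 0.28×794/(cos 39° − 0.28 sin 39°) = 222/0.6009 = 370 N.

P ≈ 370 N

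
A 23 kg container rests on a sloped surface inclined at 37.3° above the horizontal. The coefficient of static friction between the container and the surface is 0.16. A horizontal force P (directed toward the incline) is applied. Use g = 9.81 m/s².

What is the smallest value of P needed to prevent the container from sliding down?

The container tends to slide down (tan θ > μ_s), so at the point of impending slip friction acts up-slope at its limit: f = μ_s N.
Perpendicular to the incline: N = m g cos θ + P sin θ.
Along the incline: P cos θ + μ_s N = m g sin θ, i.e. P cos θ + μ_s (m g cos θ + P sin θ) = m g sin θ.
Solving, P (cos θ + μ_s sin θ) = m g (sin θ − μ_s cos θ), so P = 226×0.4787/0.8924 = 121 N.

P_min ≈ 121 N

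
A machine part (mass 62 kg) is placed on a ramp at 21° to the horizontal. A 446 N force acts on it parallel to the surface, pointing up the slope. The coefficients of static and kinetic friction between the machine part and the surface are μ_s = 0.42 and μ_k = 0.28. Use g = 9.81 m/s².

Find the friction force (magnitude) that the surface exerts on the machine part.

Perpendicular to the surface, N = m g cos θ = 62·9.81·cos 21° = 567.8 N.
For equilibrium along the incline the friction force must supply f = m g sin θ − P = 218 − 446 = -228 N (positive meaning up-slope).
Maximum static friction available: μ_s N = 0.42 × 567.8 = 238.5 N.
Since |-228| ≤ 238.5 N, no slip — friction simply equals what equilibrium demands.

f ≈ 228 N (down the incline)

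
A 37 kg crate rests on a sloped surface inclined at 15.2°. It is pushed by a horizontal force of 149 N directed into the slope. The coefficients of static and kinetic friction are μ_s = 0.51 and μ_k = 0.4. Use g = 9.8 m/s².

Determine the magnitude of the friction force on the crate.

f ≈ 48.7 N (down the incline)

The horizontal push has a component P sin θ into the surface, so N = m g cos θ + P sin θ = 349.9 + 39.07 = 389 N.
Along the incline, the net driving force (taking up-slope positive) is P cos θ − m g sin θ = 143.8 − 95.07 = 48.72 N, so equilibrium requires friction f = -48.72 N (down-slope).
The limit of static friction is μ_s N = 198.4 N.
|f_req| = 48.72 ≤ 198.4 N → the crate is in equilibrium; friction equals the required value.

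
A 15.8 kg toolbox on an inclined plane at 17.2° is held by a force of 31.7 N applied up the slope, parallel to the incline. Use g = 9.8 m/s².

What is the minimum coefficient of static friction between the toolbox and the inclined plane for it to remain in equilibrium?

N = m g cos θ = 147.9 N.
Friction must make up the shortfall along the incline: f = m g sin θ − P = 45.79 − 31.7 = 14.09 N.
At the threshold f = μ_s N, so μ_s,min = 14.09/147.9 = 0.0952.

μ_s,min ≈ 0.0952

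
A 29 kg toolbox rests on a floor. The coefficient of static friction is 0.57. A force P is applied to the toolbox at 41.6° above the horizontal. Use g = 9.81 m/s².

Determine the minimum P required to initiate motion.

P ≈ 144 N

N = m g − P sin α (the pull lifts the toolbox).
At impending slip, P cos α = μ_s N = μ_s (m g − P sin α).
Solving: P (cos α + μ_s sin α) = μ_s m g → P = 0.57×284/(cos 41.6° + 0.57 sin 41.6°) = 162/1.126 = 144 N.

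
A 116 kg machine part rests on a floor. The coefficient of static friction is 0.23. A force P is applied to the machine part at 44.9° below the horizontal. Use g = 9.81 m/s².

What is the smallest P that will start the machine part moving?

P ≈ 479 N

N = m g + P sin α (the push presses the machine part into the floor).
At impending slip, P cos α = μ_s N = μ_s (m g + P sin α).
Solving: P (cos α − μ_s sin α) = μ_s m g → P = 0.23×1140/(cos 44.9° − 0.23 sin 44.9°) = 262/0.546 = 479 N.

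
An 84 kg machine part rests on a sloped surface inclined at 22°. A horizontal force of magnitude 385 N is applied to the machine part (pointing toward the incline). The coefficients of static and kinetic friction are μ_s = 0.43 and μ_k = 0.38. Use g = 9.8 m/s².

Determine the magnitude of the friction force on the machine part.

f ≈ 48.6 N (down the incline)

The horizontal push has a component P sin θ into the surface, so N = m g cos θ + P sin θ = 763.3 + 144.2 = 907.5 N.
Parallel to the incline: P cos θ − m g sin θ = 357 − 308.4 = 48.59 N; the friction needed to balance this is 48.59 N acting down the slope.
Maximum static friction: μ_s N = 0.43 × 907.5 = 390.2 N.
Since 48.59 N is within the 390.2 N limit, the machine part stays put and friction is exactly 48.6 N.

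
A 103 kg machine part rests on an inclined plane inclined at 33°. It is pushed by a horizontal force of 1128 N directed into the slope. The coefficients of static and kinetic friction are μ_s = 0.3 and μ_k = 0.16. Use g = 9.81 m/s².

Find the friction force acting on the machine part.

f ≈ 396 N (down the incline)

Resolve perpendicular to the incline: N = m g cos θ + P sin θ = 103×9.81×cos 33° + 1128×sin 33° = 1462 N.
Along the incline, the net driving force (taking up-slope positive) is P cos θ − m g sin θ = 946 − 550.3 = 395.7 N, so equilibrium requires friction f = -395.7 N (down-slope).
The limit of static friction is μ_s N = 438.5 N.
Since 395.7 N is within the 438.5 N limit, the machine part stays put and friction is exactly 396 N.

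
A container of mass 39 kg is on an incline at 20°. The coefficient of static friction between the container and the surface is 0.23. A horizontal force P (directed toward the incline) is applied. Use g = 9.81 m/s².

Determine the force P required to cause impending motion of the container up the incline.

At impending motion up the slope, friction acts down-slope at its limit: f = μ_s N.
Perpendicular to the incline: N = m g cos θ + P sin θ.
Along the incline: P cos θ = m g sin θ + μ_s N = m g sin θ + μ_s (m g cos θ + P sin θ).
Solving, P (cos θ − μ_s sin θ) = m g (sin θ + μ_s cos θ), so P = 39×9.81×(sin 20° + 0.23 cos 20°)/(cos 20° − 0.23 sin 20°) = 383×0.5581/0.861 = 248 N.

P ≈ 248 N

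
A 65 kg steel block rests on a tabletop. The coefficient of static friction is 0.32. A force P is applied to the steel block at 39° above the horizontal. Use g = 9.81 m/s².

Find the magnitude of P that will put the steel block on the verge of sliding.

P ≈ 209 N

N = m g − P sin α (the pull lifts the steel block).
At impending slip, P cos α = μ_s N = μ_s (m g − P sin α).
Solving: P (cos α + μ_s sin α) = μ_s m g → P = 0.32×638/(cos 39° + 0.32 sin 39°) = 204/0.9785 = 209 N.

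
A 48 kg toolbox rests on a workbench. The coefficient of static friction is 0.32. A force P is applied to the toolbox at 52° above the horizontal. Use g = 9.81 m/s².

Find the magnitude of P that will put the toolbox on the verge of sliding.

N = m g − P sin α (the pull lifts the toolbox).
At impending slip, P cos α = μ_s N = μ_s (m g − P sin α).
Solving: P (cos α + μ_s sin α) = μ_s m g → P = 0.32×471/(cos 52° + 0.32 sin 52°) = 151/0.8678 = 174 N.

P ≈ 174 N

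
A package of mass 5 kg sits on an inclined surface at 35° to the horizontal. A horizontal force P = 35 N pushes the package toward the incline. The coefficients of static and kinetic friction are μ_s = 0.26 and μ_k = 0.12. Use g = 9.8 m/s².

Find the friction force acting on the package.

Resolve perpendicular to the incline: N = m g cos θ + P sin θ = 5×9.8×cos 35° + 35×sin 35° = 60.21 N.
Parallel to the incline: P cos θ − m g sin θ = 28.67 − 28.11 = 0.5651 N; the friction needed to balance this is 0.5651 N acting down the slope.
The limit of static friction is μ_s N = 15.66 N.
|f_req| = 0.5651 ≤ 15.66 N → the package is in equilibrium; friction equals the required value.

f ≈ 0.565 N (down the incline)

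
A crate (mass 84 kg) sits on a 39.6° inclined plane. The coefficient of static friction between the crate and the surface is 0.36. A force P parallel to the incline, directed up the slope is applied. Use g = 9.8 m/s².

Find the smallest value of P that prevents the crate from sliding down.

The crate tends to slide down (tan θ > μ_s), so at the point of impending slip friction acts up-slope at its limit: f = μ_s N.
P is parallel to the surface, so N = m g cos θ = 634 N.
Along the incline: P + μ_s N = m g sin θ, so P = 525 − 0.36×634 = 296 N.

P_min ≈ 296 N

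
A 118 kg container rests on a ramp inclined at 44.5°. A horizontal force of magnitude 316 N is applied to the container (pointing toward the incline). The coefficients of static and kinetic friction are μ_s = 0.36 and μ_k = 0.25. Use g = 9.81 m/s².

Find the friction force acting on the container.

The horizontal push has a component P sin θ into the surface, so N = m g cos θ + P sin θ = 825.6 + 221.5 = 1047 N.
Along the incline, the net driving force (taking up-slope positive) is P cos θ − m g sin θ = 225.4 − 811.4 = -586 N, so equilibrium requires friction f = 586 N (up-slope).
The limit of static friction is μ_s N = 377 N.
|f_req| = 586 > 377 N → the container slides down the incline; f = μ_k N = 0.25 × 1047 = 262 N.

f ≈ 262 N (up the incline)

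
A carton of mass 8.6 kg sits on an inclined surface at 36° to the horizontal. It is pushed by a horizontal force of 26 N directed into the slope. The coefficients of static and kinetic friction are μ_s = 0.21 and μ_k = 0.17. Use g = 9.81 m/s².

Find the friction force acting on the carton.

Resolve perpendicular to the incline: N = m g cos θ + P sin θ = 8.6×9.81×cos 36° + 26×sin 36° = 83.54 N.
Along the incline, the net driving force (taking up-slope positive) is P cos θ − m g sin θ = 21.03 − 49.59 = -28.55 N, so equilibrium requires friction f = 28.55 N (up-slope).
Maximum static friction: μ_s N = 0.21 × 83.54 = 17.54 N.
|f_req| = 28.55 > 17.54 N → the carton slides down the incline; f = μ_k N = 0.17 × 83.54 = 14.2 N.

f ≈ 14.2 N (up the incline)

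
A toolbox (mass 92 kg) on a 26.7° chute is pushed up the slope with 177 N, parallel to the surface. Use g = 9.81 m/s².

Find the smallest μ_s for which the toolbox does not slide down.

N = m g cos θ = 806.3 N.
Friction must make up the shortfall along the incline: f = m g sin θ − P = 405.5 − 177 = 228.5 N.
At the threshold f = μ_s N, so μ_s,min = 228.5/806.3 = 0.283.

μ_s,min ≈ 0.283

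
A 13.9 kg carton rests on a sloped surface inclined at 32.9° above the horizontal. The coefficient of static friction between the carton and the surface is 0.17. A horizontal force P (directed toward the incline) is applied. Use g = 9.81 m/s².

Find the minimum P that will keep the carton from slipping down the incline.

The carton tends to slide down (tan θ > μ_s), so at the point of impending slip friction acts up-slope at its limit: f = μ_s N.
Perpendicular to the incline: N = m g cos θ + P sin θ.
Along the incline: P cos θ + μ_s N = m g sin θ, i.e. P cos θ + μ_s (m g cos θ + P sin θ) = m g sin θ.
Solving, P (cos θ + μ_s sin θ) = m g (sin θ − μ_s cos θ), so P = 136×0.4004/0.932 = 58.6 N.

P_min ≈ 58.6 N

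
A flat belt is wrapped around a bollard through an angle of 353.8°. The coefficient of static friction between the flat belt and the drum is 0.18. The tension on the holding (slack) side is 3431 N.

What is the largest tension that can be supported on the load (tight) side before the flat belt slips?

T_max ≈ 10400 N

At impending slip the capstan equation gives T₂/T₁ = e^{μβ} with β in radians.
β = 353.8° × π/180 = 6.175 rad.
e^{μβ} = e^{0.18×6.175} = 3.039.
T₂ = T₁ · e^{μβ} = 3431 × 3.039 = 10400 N.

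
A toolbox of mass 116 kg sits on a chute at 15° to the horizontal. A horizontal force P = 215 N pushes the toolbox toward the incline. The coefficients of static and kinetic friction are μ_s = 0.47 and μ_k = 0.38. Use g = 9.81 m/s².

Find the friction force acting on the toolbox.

The horizontal push has a component P sin θ into the surface, so N = m g cos θ + P sin θ = 1099 + 55.65 = 1155 N.
Parallel to the incline: P cos θ − m g sin θ = 207.7 − 294.5 = -86.85 N; the friction needed to balance this is 86.85 N acting up the slope.
The limit of static friction is μ_s N = 542.8 N.
|f_req| = 86.85 ≤ 542.8 N → the toolbox is in equilibrium; friction equals the required value.

f ≈ 86.9 N (up the incline)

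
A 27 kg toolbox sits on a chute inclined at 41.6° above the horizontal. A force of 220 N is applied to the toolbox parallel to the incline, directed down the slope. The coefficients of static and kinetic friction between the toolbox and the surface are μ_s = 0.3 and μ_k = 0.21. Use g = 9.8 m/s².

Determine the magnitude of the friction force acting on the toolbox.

Perpendicular to the surface, N = m g cos θ = 27·9.8·cos 41.6° = 197.9 N.
Parallel to the incline, ΣF = 0 gives f = m g sin θ + P = 175.7 + 220 = 395.7 N (up-slope positive).
Maximum static friction available: μ_s N = 0.3 × 197.9 = 59.36 N.
Since |395.7| > 59.36 N, static friction cannot hold it; the toolbox slides down the incline and kinetic friction applies: f = μ_k N = 0.21 × 197.9 = 41.6 N.

f ≈ 41.6 N (up the incline)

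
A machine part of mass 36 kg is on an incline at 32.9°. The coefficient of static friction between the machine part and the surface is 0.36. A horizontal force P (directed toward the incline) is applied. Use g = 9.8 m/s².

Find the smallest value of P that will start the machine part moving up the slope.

At impending motion up the slope, friction acts down-slope at its limit: f = μ_s N.
Perpendicular to the incline: N = m g cos θ + P sin θ.
Along the incline: P cos θ = m g sin θ + μ_s N = m g sin θ + μ_s (m g cos θ + P sin θ).
Solving, P (cos θ − μ_s sin θ) = m g (sin θ + μ_s cos θ), so P = 36×9.8×(sin 32.9° + 0.36 cos 32.9°)/(cos 32.9° − 0.36 sin 32.9°) = 353×0.8454/0.6441 = 463 N.

P ≈ 463 N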